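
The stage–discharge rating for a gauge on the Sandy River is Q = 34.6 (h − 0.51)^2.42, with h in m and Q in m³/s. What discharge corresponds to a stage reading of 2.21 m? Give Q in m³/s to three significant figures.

125 m³/s

Q = 34.6 × (2.21 − 0.51)^2.42 = 34.6 × 1.7^2.42 = 125.0 m³/s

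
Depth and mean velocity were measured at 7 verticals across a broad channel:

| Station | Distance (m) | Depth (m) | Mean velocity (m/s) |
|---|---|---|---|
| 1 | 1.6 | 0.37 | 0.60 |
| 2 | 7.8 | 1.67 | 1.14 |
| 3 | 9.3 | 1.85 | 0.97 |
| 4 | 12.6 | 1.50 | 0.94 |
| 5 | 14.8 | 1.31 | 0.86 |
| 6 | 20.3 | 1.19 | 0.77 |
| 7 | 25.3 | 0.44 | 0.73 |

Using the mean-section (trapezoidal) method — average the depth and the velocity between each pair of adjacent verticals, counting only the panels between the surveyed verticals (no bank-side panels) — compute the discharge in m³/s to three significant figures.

Panel 1-2: Δb = 6.2 m, d̄ = (0.37+1.67)/2 = 1.02, v̄ = (0.60+1.14)/2 = 0.87 → q = 6.2×1.02×0.87 = 5.502 m³/s
Panel 2-3: Δb = 1.5 m, d̄ = (1.67+1.85)/2 = 1.76, v̄ = (1.14+0.97)/2 = 1.055 → q = 1.5×1.76×1.055 = 2.785 m³/s
Panel 3-4: Δb = 3.3 m, d̄ = (1.85+1.50)/2 = 1.675, v̄ = (0.97+0.94)/2 = 0.955 → q = 3.3×1.675×0.955 = 5.279 m³/s
Panel 4-5: Δb = 2.2 m, d̄ = (1.50+1.31)/2 = 1.405, v̄ = (0.94+0.86)/2 = 0.9 → q = 2.2×1.405×0.9 = 2.782 m³/s
Panel 5-6: Δb = 5.5 m, d̄ = (1.31+1.19)/2 = 1.25, v̄ = (0.86+0.77)/2 = 0.815 → q = 5.5×1.25×0.815 = 5.603 m³/s
Panel 6-7: Δb = 5 m, d̄ = (1.19+0.44)/2 = 0.815, v̄ = (0.77+0.73)/2 = 0.75 → q = 5×0.815×0.75 = 3.056 m³/s
Q = Σ q = 25.01 m³/s

25.0 m³/s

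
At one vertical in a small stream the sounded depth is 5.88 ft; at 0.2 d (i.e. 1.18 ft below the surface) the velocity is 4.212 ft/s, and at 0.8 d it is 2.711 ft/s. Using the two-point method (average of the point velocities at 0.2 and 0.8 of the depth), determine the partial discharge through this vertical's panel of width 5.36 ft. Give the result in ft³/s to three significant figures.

v̄ = (4.212 + 2.711) / 2 = 3.462 ft/s
q = v̄ × d × w = 3.462 × 5.88 × 5.36 = 109.1 ft³/s

109 ft³/s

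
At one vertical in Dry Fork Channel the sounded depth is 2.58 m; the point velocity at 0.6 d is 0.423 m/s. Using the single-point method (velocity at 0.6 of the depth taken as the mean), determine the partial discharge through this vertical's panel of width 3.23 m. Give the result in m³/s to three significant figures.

v̄ = v₀.₆ = 0.423 m/s
q = v̄ × d × w = 0.4230 × 2.58 × 3.23 = 3.525 m³/s

3.53 m³/s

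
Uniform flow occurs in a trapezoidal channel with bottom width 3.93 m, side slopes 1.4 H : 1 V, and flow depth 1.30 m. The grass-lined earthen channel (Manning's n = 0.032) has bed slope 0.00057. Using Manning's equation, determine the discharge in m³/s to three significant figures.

A = (b + z·y)·y = (3.93 + 1.4×1.30)×1.30 = 7.475 m²
P = b + 2y√(1+z²) = 3.93 + 2×1.30×√(1+1.4²) = 8.403 m
R = A/P = 7.475/8.403 = 0.8895 m
Q = (1/n)·A·R^(2/3)·S^(1/2) = (1/0.032) × 7.475 × 0.8895^(2/3) × 0.00057^(1/2) = 5.158 m³/s

5.16 m³/s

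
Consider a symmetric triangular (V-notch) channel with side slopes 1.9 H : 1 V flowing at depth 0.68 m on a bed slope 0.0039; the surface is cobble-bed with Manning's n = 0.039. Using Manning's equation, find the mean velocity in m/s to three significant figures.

A = z·y² = 1.9×0.68² = 0.8786 m²
P = 2y√(1+z²) = 2×0.68×√(1+1.9²) = 2.920 m
R = A/P = 0.8786/2.920 = 0.3009 m
Q = (1/n)·A·R^(2/3)·S^(1/2) = (1/0.039) × 0.8786 × 0.3009^(2/3) × 0.0039^(1/2) = 0.6317 m³/s
V = Q/A = 0.6317/0.8786 = 0.7190 m/s

0.719 m/s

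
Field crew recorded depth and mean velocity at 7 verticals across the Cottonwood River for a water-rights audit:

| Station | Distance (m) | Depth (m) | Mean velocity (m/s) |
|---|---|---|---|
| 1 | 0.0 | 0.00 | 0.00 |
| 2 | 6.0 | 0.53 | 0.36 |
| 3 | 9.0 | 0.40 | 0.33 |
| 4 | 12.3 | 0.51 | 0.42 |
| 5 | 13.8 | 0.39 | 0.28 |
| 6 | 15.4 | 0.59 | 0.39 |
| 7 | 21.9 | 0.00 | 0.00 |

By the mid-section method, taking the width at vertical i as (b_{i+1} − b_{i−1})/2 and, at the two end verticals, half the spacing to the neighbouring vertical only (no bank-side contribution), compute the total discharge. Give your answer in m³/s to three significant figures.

w_2 = (9.0 − 0.0)/2 = 4.5 m; q_2 = 0.36 × 0.53 × 4.5 = 0.8586 m³/s
w_3 = (12.3 − 6.0)/2 = 3.15 m; q_3 = 0.33 × 0.40 × 3.15 = 0.4158 m³/s
w_4 = (13.8 − 9.0)/2 = 2.4 m; q_4 = 0.42 × 0.51 × 2.4 = 0.5141 m³/s
w_5 = (15.4 − 12.3)/2 = 1.55 m; q_5 = 0.28 × 0.39 × 1.55 = 0.1693 m³/s
w_6 = (21.9 − 13.8)/2 = 4.05 m; q_6 = 0.39 × 0.59 × 4.05 = 0.9319 m³/s
Stations 1, 7 contribute zero (depth or velocity is 0).
Q = Σ qᵢ = 2.890 m³/s

2.89 m³/s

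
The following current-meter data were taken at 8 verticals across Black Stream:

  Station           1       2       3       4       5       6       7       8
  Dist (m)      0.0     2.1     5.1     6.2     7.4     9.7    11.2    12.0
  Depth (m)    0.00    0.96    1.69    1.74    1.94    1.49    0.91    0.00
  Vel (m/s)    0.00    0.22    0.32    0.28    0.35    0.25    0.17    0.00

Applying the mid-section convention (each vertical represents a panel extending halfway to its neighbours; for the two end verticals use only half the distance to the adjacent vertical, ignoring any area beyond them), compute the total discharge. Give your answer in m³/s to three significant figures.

w_2 = (5.1 − 0.0)/2 = 2.55 m; q_2 = 0.22 × 0.96 × 2.55 = 0.5386 m³/s
w_3 = (6.2 − 2.1)/2 = 2.05 m; q_3 = 0.32 × 1.69 × 2.05 = 1.109 m³/s
w_4 = (7.4 − 5.1)/2 = 1.15 m; q_4 = 0.28 × 1.74 × 1.15 = 0.5603 m³/s
w_5 = (9.7 − 6.2)/2 = 1.75 m; q_5 = 0.35 × 1.94 × 1.75 = 1.188 m³/s
w_6 = (11.2 − 7.4)/2 = 1.9 m; q_6 = 0.25 × 1.49 × 1.9 = 0.7078 m³/s
w_7 = (12.0 − 9.7)/2 = 1.15 m; q_7 = 0.17 × 0.91 × 1.15 = 0.1779 m³/s
Stations 1, 8 contribute zero (depth or velocity is 0).
Q = Σ qᵢ = 4.281 m³/s

4.28 m³/s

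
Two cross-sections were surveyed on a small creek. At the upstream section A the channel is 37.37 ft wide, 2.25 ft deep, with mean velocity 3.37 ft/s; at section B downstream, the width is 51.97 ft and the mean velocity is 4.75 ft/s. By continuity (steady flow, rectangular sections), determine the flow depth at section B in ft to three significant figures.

Q = A₁V₁ = (37.37×2.25) × 3.37 = 283.4 ft³/s
d₂ = Q/(b₂ V₂) = 283.4/(51.97×4.75) = 1.148 ft

1.15 ft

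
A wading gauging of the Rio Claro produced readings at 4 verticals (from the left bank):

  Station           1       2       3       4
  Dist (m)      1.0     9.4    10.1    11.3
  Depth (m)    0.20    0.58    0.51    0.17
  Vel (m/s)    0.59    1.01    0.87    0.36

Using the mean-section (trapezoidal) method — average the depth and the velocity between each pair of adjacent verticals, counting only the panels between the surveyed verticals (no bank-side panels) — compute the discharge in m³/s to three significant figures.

Panel 1-2: Δb = 8.4 m, d̄ = (0.20+0.58)/2 = 0.39, v̄ = (0.59+1.01)/2 = 0.8 → q = 8.4×0.39×0.8 = 2.621 m³/s
Panel 2-3: Δb = 0.7 m, d̄ = (0.58+0.51)/2 = 0.545, v̄ = (1.01+0.87)/2 = 0.94 → q = 0.7×0.545×0.94 = 0.3586 m³/s
Panel 3-4: Δb = 1.2 m, d̄ = (0.51+0.17)/2 = 0.34, v̄ = (0.87+0.36)/2 = 0.615 → q = 1.2×0.34×0.615 = 0.2509 m³/s
Q = Σ q = 3.230 m³/s

3.23 m³/s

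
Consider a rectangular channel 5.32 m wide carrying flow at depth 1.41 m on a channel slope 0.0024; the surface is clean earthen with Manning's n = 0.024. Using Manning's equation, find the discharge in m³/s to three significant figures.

A = b·y = 5.32 × 1.41 = 7.501 m²
P = b + 2y = 5.32 + 2×1.41 = 8.140 m
R = A/P = 7.501/8.140 = 0.9215 m
Q = (1/n)·A·R^(2/3)·S^(1/2) = (1/0.024) × 7.501 × 0.9215^(2/3) × 0.0024^(1/2) = 14.50 m³/s

14.5 m³/s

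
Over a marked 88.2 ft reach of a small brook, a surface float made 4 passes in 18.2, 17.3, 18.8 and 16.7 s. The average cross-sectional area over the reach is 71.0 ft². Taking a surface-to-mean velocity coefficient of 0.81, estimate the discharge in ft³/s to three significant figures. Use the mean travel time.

286 ft³/s

t̄ = (18.2 + 17.3 + 18.8 + 16.7) / 4 = 17.75 s
v_surface = L / t̄ = 88.2 / 17.75 = 4.969 ft/s
v_mean = 0.81 × 4.969 = 4.025 ft/s
Q = A × v_mean = 71.0 × 4.025 = 285.8 ft³/s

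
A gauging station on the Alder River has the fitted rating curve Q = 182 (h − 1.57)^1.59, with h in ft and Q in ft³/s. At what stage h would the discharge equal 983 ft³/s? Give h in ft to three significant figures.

h − h₀ = (Q/C)^(1/b) = (983/182)^(1/1.59) = 2.889 ft
h = 1.57 + 2.889 = 4.459 ft

4.46 ft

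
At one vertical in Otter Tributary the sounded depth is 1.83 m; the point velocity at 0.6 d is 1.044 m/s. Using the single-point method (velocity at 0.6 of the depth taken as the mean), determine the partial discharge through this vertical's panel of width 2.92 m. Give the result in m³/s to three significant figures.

v̄ = v₀.₆ = 1.044 m/s
q = v̄ × d × w = 1.044 × 1.83 × 2.92 = 5.579 m³/s

5.58 m³/s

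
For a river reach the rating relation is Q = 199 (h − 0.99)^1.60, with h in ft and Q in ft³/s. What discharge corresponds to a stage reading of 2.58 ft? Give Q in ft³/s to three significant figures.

418 ft³/s

Q = 199 × (2.58 − 0.99)^1.60 = 199 × 1.59^1.60 = 417.9 ft³/s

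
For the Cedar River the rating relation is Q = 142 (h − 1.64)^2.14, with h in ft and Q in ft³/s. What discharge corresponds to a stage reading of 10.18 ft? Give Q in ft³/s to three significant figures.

Q = 142 × (10.18 − 1.64)^2.14 = 142 × 8.54^2.14 = 13980 ft³/s

14000 ft³/s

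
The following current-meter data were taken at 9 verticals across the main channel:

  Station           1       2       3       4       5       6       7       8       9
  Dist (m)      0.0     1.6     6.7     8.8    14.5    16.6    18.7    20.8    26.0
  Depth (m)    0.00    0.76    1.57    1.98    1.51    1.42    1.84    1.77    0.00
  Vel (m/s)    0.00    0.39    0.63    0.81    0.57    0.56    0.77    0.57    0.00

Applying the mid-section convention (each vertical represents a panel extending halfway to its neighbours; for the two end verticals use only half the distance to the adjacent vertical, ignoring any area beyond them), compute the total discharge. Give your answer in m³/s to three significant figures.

22.5 m³/s

w_2 = (6.7 − 0.0)/2 = 3.35 m; q_2 = 0.39 × 0.76 × 3.35 = 0.9929 m³/s
w_3 = (8.8 − 1.6)/2 = 3.6 m; q_3 = 0.63 × 1.57 × 3.6 = 3.561 m³/s
w_4 = (14.5 − 6.7)/2 = 3.9 m; q_4 = 0.81 × 1.98 × 3.9 = 6.255 m³/s
w_5 = (16.6 − 8.8)/2 = 3.9 m; q_5 = 0.57 × 1.51 × 3.9 = 3.357 m³/s
w_6 = (18.7 − 14.5)/2 = 2.1 m; q_6 = 0.56 × 1.42 × 2.1 = 1.670 m³/s
w_7 = (20.8 − 16.6)/2 = 2.1 m; q_7 = 0.77 × 1.84 × 2.1 = 2.975 m³/s
w_8 = (26.0 − 18.7)/2 = 3.65 m; q_8 = 0.57 × 1.77 × 3.65 = 3.682 m³/s
Stations 1, 9 contribute zero (depth or velocity is 0).
Q = Σ qᵢ = 22.49 m³/s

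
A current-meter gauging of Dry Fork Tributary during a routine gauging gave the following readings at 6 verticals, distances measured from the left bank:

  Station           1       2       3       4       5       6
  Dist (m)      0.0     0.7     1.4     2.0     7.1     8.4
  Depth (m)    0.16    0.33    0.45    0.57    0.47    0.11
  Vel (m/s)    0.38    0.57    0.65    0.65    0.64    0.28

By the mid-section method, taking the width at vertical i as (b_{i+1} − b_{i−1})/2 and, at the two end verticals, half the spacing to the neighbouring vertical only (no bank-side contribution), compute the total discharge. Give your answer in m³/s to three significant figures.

2.38 m³/s

w_1 = (0.7 − 0.0)/2 = 0.35 m; q_1 = 0.38 × 0.16 × 0.35 = 0.02128 m³/s
w_2 = (1.4 − 0.0)/2 = 0.7 m; q_2 = 0.57 × 0.33 × 0.7 = 0.1317 m³/s
w_3 = (2.0 − 0.7)/2 = 0.65 m; q_3 = 0.65 × 0.45 × 0.65 = 0.1901 m³/s
w_4 = (7.1 − 1.4)/2 = 2.85 m; q_4 = 0.65 × 0.57 × 2.85 = 1.056 m³/s
w_5 = (8.4 − 2.0)/2 = 3.2 m; q_5 = 0.64 × 0.47 × 3.2 = 0.9626 m³/s
w_6 = (8.4 − 7.1)/2 = 0.65 m; q_6 = 0.28 × 0.11 × 0.65 = 0.02002 m³/s
Q = Σ qᵢ = 2.382 m³/s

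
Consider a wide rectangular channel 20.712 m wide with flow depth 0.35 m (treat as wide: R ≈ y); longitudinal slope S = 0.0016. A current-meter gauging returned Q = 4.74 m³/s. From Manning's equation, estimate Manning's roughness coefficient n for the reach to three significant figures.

A = b·y = 20.712 × 0.35 = 7.249 m²
Wide channel: R ≈ y = 0.35 m
n = (1/Q)·A·R^(2/3)·S^(1/2) = (1/4.74) × 7.249 × 0.4966 × 0.04000 = 0.03038

0.0304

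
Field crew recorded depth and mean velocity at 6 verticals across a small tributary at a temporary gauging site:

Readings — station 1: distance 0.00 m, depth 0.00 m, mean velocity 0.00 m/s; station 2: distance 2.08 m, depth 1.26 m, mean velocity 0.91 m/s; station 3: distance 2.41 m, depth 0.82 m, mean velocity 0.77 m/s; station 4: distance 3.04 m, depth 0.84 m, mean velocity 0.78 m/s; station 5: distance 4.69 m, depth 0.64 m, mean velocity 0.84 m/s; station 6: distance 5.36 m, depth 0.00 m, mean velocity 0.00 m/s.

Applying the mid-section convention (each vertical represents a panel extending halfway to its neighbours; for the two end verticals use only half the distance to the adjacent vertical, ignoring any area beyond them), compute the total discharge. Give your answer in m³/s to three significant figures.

3.06 m³/s

w_2 = (2.41 − 0.00)/2 = 1.205 m; q_2 = 0.91 × 1.26 × 1.205 = 1.382 m³/s
w_3 = (3.04 − 2.08)/2 = 0.48 m; q_3 = 0.77 × 0.82 × 0.48 = 0.3031 m³/s
w_4 = (4.69 − 2.41)/2 = 1.14 m; q_4 = 0.78 × 0.84 × 1.14 = 0.7469 m³/s
w_5 = (5.36 − 3.04)/2 = 1.16 m; q_5 = 0.84 × 0.64 × 1.16 = 0.6236 m³/s
Stations 1, 6 contribute zero (depth or velocity is 0).
Q = Σ qᵢ = 3.055 m³/s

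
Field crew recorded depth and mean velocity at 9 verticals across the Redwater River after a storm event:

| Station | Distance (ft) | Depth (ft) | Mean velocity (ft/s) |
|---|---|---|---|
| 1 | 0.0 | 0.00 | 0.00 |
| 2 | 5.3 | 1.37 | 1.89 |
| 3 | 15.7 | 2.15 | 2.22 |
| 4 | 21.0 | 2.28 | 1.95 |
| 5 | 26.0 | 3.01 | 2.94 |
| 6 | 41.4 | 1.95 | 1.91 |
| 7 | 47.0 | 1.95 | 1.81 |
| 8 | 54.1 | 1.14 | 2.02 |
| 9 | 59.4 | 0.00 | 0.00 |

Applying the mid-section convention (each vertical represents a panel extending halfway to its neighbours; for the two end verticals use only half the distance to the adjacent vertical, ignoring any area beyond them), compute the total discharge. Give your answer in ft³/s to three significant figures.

247 ft³/s

w_2 = (15.7 − 0.0)/2 = 7.85 ft; q_2 = 1.89 × 1.37 × 7.85 = 20.33 ft³/s
w_3 = (21.0 − 5.3)/2 = 7.85 ft; q_3 = 2.22 × 2.15 × 7.85 = 37.47 ft³/s
w_4 = (26.0 − 15.7)/2 = 5.15 ft; q_4 = 1.95 × 2.28 × 5.15 = 22.90 ft³/s
w_5 = (41.4 − 21.0)/2 = 10.2 ft; q_5 = 2.94 × 3.01 × 10.2 = 90.26 ft³/s
w_6 = (47.0 − 26.0)/2 = 10.5 ft; q_6 = 1.91 × 1.95 × 10.5 = 39.11 ft³/s
w_7 = (54.1 − 41.4)/2 = 6.35 ft; q_7 = 1.81 × 1.95 × 6.35 = 22.41 ft³/s
w_8 = (59.4 − 47.0)/2 = 6.2 ft; q_8 = 2.02 × 1.14 × 6.2 = 14.28 ft³/s
Stations 1, 9 contribute zero (depth or velocity is 0).
Q = Σ qᵢ = 246.8 ft³/s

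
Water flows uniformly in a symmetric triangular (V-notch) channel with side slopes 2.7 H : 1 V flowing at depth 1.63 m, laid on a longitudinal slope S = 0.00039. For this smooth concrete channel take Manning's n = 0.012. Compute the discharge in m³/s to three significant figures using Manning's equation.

9.87 m³/s

A = z·y² = 2.7×1.63² = 7.174 m²
P = 2y√(1+z²) = 2×1.63×√(1+2.7²) = 9.386 m
R = A/P = 7.174/9.386 = 0.7643 m
Q = (1/n)·A·R^(2/3)·S^(1/2) = (1/0.012) × 7.174 × 0.7643^(2/3) × 0.00039^(1/2) = 9.869 m³/s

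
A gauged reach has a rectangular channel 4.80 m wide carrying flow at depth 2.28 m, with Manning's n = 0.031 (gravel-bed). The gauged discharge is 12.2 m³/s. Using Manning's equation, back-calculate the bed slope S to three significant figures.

0.000970

A = b·y = 4.80 × 2.28 = 10.94 m²
P = b + 2y = 4.80 + 2×2.28 = 9.360 m
R = A/P = 10.94/9.360 = 1.169 m
S = (Q·n / (1·A·R^(2/3)))² = (12.2×0.031 / (1×10.94×1.110))² = 0.0009695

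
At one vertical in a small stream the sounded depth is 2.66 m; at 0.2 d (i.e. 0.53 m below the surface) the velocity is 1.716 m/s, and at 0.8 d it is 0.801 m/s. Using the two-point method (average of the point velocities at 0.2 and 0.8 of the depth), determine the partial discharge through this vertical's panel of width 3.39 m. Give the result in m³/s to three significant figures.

11.3 m³/s

v̄ = (1.716 + 0.801) / 2 = 1.259 m/s
q = v̄ × d × w = 1.259 × 2.66 × 3.39 = 11.35 m³/s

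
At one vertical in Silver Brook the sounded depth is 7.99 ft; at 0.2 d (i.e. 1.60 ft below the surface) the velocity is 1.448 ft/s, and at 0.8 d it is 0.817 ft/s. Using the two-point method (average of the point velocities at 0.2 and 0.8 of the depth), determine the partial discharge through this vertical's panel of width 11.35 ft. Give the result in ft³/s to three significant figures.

v̄ = (1.448 + 0.817) / 2 = 1.133 ft/s
q = v̄ × d × w = 1.133 × 7.99 × 11.35 = 102.7 ft³/s

103 ft³/s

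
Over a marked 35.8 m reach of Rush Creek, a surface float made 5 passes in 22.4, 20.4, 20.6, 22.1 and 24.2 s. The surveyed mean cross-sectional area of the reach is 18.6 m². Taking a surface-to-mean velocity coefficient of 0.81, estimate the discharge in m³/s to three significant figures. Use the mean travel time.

t̄ = (22.4 + 20.4 + 20.6 + 22.1 + 24.2) / 5 = 21.94 s
v_surface = L / t̄ = 35.8 / 21.94 = 1.632 m/s
v_mean = 0.81 × 1.632 = 1.322 m/s
Q = A × v_mean = 18.6 × 1.322 = 24.58 m³/s

24.6 m³/s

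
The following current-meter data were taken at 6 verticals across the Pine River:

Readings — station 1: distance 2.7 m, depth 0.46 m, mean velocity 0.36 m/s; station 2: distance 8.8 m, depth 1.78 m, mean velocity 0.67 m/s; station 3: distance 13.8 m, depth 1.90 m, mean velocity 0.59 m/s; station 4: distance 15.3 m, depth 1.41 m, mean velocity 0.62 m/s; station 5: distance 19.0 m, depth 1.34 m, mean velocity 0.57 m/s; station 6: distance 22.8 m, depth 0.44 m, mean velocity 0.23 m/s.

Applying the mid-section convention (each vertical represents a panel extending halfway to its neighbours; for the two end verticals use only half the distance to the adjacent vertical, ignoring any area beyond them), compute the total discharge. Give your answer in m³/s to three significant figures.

16.1 m³/s

w_1 = (8.8 − 2.7)/2 = 3.05 m; q_1 = 0.36 × 0.46 × 3.05 = 0.5051 m³/s
w_2 = (13.8 − 2.7)/2 = 5.55 m; q_2 = 0.67 × 1.78 × 5.55 = 6.619 m³/s
w_3 = (15.3 − 8.8)/2 = 3.25 m; q_3 = 0.59 × 1.90 × 3.25 = 3.643 m³/s
w_4 = (19.0 − 13.8)/2 = 2.6 m; q_4 = 0.62 × 1.41 × 2.6 = 2.273 m³/s
w_5 = (22.8 − 15.3)/2 = 3.75 m; q_5 = 0.57 × 1.34 × 3.75 = 2.864 m³/s
w_6 = (22.8 − 19.0)/2 = 1.9 m; q_6 = 0.23 × 0.44 × 1.9 = 0.1923 m³/s
Q = Σ qᵢ = 16.10 m³/s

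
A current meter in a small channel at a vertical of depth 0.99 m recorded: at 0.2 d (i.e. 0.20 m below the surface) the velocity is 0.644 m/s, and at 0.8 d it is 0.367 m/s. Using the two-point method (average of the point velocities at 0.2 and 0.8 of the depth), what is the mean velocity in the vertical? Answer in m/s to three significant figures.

v̄ = (0.644 + 0.367) / 2 = 0.5055 m/s

0.506 m/s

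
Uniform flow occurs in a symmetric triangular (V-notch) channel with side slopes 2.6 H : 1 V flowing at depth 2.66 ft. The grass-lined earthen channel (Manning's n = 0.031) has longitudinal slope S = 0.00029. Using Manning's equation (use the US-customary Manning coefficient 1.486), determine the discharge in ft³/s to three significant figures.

A = z·y² = 2.6×2.66² = 18.40 ft²
P = 2y√(1+z²) = 2×2.66×√(1+2.6²) = 14.82 ft
R = A/P = 18.40/14.82 = 1.241 ft
Q = (1.486/n)·A·R^(2/3)·S^(1/2) = (1.486/0.031) × 18.40 × 1.241^(2/3) × 0.00029^(1/2) = 17.35 ft³/s

17.3 ft³/s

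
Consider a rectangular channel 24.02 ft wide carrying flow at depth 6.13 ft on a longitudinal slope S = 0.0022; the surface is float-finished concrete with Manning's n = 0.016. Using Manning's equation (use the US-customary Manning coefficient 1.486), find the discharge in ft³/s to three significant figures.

1630 ft³/s

A = b·y = 24.02 × 6.13 = 147.2 ft²
P = b + 2y = 24.02 + 2×6.13 = 36.28 ft
R = A/P = 147.2/36.28 = 4.059 ft
Q = (1.486/n)·A·R^(2/3)·S^(1/2) = (1.486/0.016) × 147.2 × 4.059^(2/3) × 0.0022^(1/2) = 1632 ft³/s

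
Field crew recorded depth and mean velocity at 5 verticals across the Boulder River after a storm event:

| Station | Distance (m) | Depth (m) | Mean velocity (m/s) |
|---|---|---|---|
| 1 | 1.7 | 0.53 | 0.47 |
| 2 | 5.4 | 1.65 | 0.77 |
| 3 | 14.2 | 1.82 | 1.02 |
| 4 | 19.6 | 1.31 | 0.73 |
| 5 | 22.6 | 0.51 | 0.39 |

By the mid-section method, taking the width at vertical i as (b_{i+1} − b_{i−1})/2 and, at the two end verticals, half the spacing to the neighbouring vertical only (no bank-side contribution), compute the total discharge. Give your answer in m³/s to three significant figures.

w_1 = (5.4 − 1.7)/2 = 1.85 m; q_1 = 0.47 × 0.53 × 1.85 = 0.4608 m³/s
w_2 = (14.2 − 1.7)/2 = 6.25 m; q_2 = 0.77 × 1.65 × 6.25 = 7.941 m³/s
w_3 = (19.6 − 5.4)/2 = 7.1 m; q_3 = 1.02 × 1.82 × 7.1 = 13.18 m³/s
w_4 = (22.6 − 14.2)/2 = 4.2 m; q_4 = 0.73 × 1.31 × 4.2 = 4.016 m³/s
w_5 = (22.6 − 19.6)/2 = 1.5 m; q_5 = 0.39 × 0.51 × 1.5 = 0.2984 m³/s
Q = Σ qᵢ = 25.90 m³/s

25.9 m³/s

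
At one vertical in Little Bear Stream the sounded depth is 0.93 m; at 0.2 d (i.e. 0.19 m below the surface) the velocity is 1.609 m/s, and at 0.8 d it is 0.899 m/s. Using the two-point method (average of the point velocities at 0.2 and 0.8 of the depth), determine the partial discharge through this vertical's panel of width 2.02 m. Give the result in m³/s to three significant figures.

2.36 m³/s

v̄ = (1.609 + 0.899) / 2 = 1.254 m/s
q = v̄ × d × w = 1.254 × 0.93 × 2.02 = 2.356 m³/s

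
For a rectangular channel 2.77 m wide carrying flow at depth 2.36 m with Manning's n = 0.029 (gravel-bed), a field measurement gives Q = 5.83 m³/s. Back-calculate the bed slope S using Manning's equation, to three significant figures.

A = b·y = 2.77 × 2.36 = 6.537 m²
P = b + 2y = 2.77 + 2×2.36 = 7.490 m
R = A/P = 6.537/7.490 = 0.8728 m
S = (Q·n / (1·A·R^(2/3)))² = (5.83×0.029 / (1×6.537×0.9133))² = 0.0008019

0.000802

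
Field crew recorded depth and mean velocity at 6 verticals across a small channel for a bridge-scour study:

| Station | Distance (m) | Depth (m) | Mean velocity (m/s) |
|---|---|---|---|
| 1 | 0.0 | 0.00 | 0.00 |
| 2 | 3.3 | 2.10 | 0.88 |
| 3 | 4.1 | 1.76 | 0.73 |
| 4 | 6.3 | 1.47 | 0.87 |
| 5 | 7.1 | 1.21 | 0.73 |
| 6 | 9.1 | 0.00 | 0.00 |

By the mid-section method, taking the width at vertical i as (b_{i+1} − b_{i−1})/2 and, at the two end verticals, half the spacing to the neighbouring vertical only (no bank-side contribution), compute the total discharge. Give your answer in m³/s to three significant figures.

w_2 = (4.1 − 0.0)/2 = 2.05 m; q_2 = 0.88 × 2.10 × 2.05 = 3.788 m³/s
w_3 = (6.3 − 3.3)/2 = 1.5 m; q_3 = 0.73 × 1.76 × 1.5 = 1.927 m³/s
w_4 = (7.1 − 4.1)/2 = 1.5 m; q_4 = 0.87 × 1.47 × 1.5 = 1.918 m³/s
w_5 = (9.1 − 6.3)/2 = 1.4 m; q_5 = 0.73 × 1.21 × 1.4 = 1.237 m³/s
Stations 1, 6 contribute zero (depth or velocity is 0).
Q = Σ qᵢ = 8.871 m³/s

8.87 m³/s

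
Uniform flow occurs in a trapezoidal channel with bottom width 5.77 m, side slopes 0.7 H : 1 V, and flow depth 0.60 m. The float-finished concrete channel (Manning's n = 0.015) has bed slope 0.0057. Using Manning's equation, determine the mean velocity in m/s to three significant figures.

A = (b + z·y)·y = (5.77 + 0.7×0.60)×0.60 = 3.714 m²
P = b + 2y√(1+z²) = 5.77 + 2×0.60×√(1+0.7²) = 7.235 m
R = A/P = 3.714/7.235 = 0.5134 m
Q = (1/n)·A·R^(2/3)·S^(1/2) = (1/0.015) × 3.714 × 0.5134^(2/3) × 0.0057^(1/2) = 11.98 m³/s
V = Q/A = 11.98/3.714 = 3.227 m/s

3.23 m/s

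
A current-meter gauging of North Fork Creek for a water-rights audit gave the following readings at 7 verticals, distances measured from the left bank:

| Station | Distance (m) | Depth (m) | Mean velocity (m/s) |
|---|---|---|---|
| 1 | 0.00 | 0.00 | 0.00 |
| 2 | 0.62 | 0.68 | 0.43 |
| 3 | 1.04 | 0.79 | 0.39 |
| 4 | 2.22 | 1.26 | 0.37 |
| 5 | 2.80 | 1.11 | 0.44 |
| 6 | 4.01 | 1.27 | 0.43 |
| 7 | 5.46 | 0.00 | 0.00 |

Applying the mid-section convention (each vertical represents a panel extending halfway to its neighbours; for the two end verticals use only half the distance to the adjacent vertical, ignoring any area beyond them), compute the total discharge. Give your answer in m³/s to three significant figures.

1.97 m³/s

w_2 = (1.04 − 0.00)/2 = 0.52 m; q_2 = 0.43 × 0.68 × 0.52 = 0.1520 m³/s
w_3 = (2.22 − 0.62)/2 = 0.8 m; q_3 = 0.39 × 0.79 × 0.8 = 0.2465 m³/s
w_4 = (2.80 − 1.04)/2 = 0.88 m; q_4 = 0.37 × 1.26 × 0.88 = 0.4103 m³/s
w_5 = (4.01 − 2.22)/2 = 0.895 m; q_5 = 0.44 × 1.11 × 0.895 = 0.4371 m³/s
w_6 = (5.46 − 2.80)/2 = 1.33 m; q_6 = 0.43 × 1.27 × 1.33 = 0.7263 m³/s
Stations 1, 7 contribute zero (depth or velocity is 0).
Q = Σ qᵢ = 1.972 m³/s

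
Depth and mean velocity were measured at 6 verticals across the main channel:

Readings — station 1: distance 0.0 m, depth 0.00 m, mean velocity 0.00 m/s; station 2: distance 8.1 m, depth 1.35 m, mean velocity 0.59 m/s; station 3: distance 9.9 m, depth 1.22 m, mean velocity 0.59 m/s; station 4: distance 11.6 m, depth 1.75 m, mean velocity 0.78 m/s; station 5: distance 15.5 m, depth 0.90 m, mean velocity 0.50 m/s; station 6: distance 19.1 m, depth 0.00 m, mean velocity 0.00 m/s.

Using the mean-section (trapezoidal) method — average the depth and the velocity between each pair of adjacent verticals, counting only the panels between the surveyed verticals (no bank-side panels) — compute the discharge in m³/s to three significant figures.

8.42 m³/s

Panel 1-2: Δb = 8.1 m, d̄ = (0.00+1.35)/2 = 0.675, v̄ = (0.00+0.59)/2 = 0.295 → q = 8.1×0.675×0.295 = 1.613 m³/s
Panel 2-3: Δb = 1.8 m, d̄ = (1.35+1.22)/2 = 1.285, v̄ = (0.59+0.59)/2 = 0.59 → q = 1.8×1.285×0.59 = 1.365 m³/s
Panel 3-4: Δb = 1.7 m, d̄ = (1.22+1.75)/2 = 1.485, v̄ = (0.59+0.78)/2 = 0.685 → q = 1.7×1.485×0.685 = 1.729 m³/s
Panel 4-5: Δb = 3.9 m, d̄ = (1.75+0.90)/2 = 1.325, v̄ = (0.78+0.50)/2 = 0.64 → q = 3.9×1.325×0.64 = 3.307 m³/s
Panel 5-6: Δb = 3.6 m, d̄ = (0.90+0.00)/2 = 0.45, v̄ = (0.50+0.00)/2 = 0.25 → q = 3.6×0.45×0.25 = 0.4050 m³/s
Q = Σ q = 8.419 m³/s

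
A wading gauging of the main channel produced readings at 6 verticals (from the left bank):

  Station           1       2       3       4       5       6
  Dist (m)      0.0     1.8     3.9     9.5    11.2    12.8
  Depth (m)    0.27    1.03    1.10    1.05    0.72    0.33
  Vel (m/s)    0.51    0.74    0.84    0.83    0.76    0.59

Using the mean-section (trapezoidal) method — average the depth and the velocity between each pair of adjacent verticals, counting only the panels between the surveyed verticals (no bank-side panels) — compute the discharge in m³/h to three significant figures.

33400 m³/h

Panel 1-2: Δb = 1.8 m, d̄ = (0.27+1.03)/2 = 0.65, v̄ = (0.51+0.74)/2 = 0.625 → q = 1.8×0.65×0.625 = 0.7313 m³/s
Panel 2-3: Δb = 2.1 m, d̄ = (1.03+1.10)/2 = 1.065, v̄ = (0.74+0.84)/2 = 0.79 → q = 2.1×1.065×0.79 = 1.767 m³/s
Panel 3-4: Δb = 5.6 m, d̄ = (1.10+1.05)/2 = 1.075, v̄ = (0.84+0.83)/2 = 0.835 → q = 5.6×1.075×0.835 = 5.027 m³/s
Panel 4-5: Δb = 1.7 m, d̄ = (1.05+0.72)/2 = 0.885, v̄ = (0.83+0.76)/2 = 0.795 → q = 1.7×0.885×0.795 = 1.196 m³/s
Panel 5-6: Δb = 1.6 m, d̄ = (0.72+0.33)/2 = 0.525, v̄ = (0.76+0.59)/2 = 0.675 → q = 1.6×0.525×0.675 = 0.5670 m³/s
Q = Σ q = 9.288 m³/s
= 9.288 × 3600 = 33440 m³/h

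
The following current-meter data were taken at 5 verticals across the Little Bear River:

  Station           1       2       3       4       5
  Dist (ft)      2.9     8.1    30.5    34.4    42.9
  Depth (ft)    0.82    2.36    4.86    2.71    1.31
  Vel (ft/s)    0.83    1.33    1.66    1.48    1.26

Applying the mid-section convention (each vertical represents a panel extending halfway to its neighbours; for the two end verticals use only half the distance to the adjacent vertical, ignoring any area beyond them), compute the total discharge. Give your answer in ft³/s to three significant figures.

w_1 = (8.1 − 2.9)/2 = 2.6 ft; q_1 = 0.83 × 0.82 × 2.6 = 1.770 ft³/s
w_2 = (30.5 − 2.9)/2 = 13.8 ft; q_2 = 1.33 × 2.36 × 13.8 = 43.32 ft³/s
w_3 = (34.4 − 8.1)/2 = 13.15 ft; q_3 = 1.66 × 4.86 × 13.15 = 106.1 ft³/s
w_4 = (42.9 − 30.5)/2 = 6.2 ft; q_4 = 1.48 × 2.71 × 6.2 = 24.87 ft³/s
w_5 = (42.9 − 34.4)/2 = 4.25 ft; q_5 = 1.26 × 1.31 × 4.25 = 7.015 ft³/s
Q = Σ qᵢ = 183.1 ft³/s

183 ft³/s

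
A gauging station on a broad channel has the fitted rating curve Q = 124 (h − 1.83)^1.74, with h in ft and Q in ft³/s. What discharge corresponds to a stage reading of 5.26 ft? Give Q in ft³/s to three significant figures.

1060 ft³/s

Q = 124 × (5.26 − 1.83)^1.74 = 124 × 3.43^1.74 = 1059 ft³/s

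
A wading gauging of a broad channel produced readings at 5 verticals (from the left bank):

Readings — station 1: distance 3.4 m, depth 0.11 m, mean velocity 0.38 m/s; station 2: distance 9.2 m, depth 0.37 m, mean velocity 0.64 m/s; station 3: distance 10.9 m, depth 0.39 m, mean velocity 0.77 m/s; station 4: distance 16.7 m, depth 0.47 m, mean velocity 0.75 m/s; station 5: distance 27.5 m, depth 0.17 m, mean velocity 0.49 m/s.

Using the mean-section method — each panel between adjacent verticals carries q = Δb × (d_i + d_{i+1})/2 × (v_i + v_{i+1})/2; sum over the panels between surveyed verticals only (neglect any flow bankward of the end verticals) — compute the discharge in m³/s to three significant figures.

Panel 1-2: Δb = 5.8 m, d̄ = (0.11+0.37)/2 = 0.24, v̄ = (0.38+0.64)/2 = 0.51 → q = 5.8×0.24×0.51 = 0.7099 m³/s
Panel 2-3: Δb = 1.7 m, d̄ = (0.37+0.39)/2 = 0.38, v̄ = (0.64+0.77)/2 = 0.705 → q = 1.7×0.38×0.705 = 0.4554 m³/s
Panel 3-4: Δb = 5.8 m, d̄ = (0.39+0.47)/2 = 0.43, v̄ = (0.77+0.75)/2 = 0.76 → q = 5.8×0.43×0.76 = 1.895 m³/s
Panel 4-5: Δb = 10.8 m, d̄ = (0.47+0.17)/2 = 0.32, v̄ = (0.75+0.49)/2 = 0.62 → q = 10.8×0.32×0.62 = 2.143 m³/s
Q = Σ q = 5.204 m³/s

5.20 m³/s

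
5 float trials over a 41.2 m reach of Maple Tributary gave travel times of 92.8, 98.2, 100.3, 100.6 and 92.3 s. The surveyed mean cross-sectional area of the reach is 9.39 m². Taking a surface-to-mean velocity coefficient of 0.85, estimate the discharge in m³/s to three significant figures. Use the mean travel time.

t̄ = (92.8 + 98.2 + 100.3 + 100.6 + 92.3) / 5 = 96.84 s
v_surface = L / t̄ = 41.2 / 96.84 = 0.4254 m/s
v_mean = 0.85 × 0.4254 = 0.3616 m/s
Q = A × v_mean = 9.39 × 0.3616 = 3.396 m³/s

3.40 m³/s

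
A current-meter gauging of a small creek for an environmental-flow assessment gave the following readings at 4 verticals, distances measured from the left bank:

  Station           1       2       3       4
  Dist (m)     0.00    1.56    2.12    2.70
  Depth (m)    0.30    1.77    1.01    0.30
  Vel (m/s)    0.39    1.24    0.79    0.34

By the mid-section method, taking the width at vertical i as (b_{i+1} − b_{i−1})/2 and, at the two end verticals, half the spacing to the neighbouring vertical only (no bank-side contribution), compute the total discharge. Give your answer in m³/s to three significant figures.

w_1 = (1.56 − 0.00)/2 = 0.78 m; q_1 = 0.39 × 0.30 × 0.78 = 0.09126 m³/s
w_2 = (2.12 − 0.00)/2 = 1.06 m; q_2 = 1.24 × 1.77 × 1.06 = 2.326 m³/s
w_3 = (2.70 − 1.56)/2 = 0.57 m; q_3 = 0.79 × 1.01 × 0.57 = 0.4548 m³/s
w_4 = (2.70 − 2.12)/2 = 0.29 m; q_4 = 0.34 × 0.30 × 0.29 = 0.02958 m³/s
Q = Σ qᵢ = 2.902 m³/s

2.90 m³/s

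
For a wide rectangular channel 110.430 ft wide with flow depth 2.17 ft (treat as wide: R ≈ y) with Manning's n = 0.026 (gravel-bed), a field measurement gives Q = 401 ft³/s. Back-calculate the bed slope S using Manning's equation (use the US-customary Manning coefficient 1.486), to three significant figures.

A = b·y = 110.430 × 2.17 = 239.6 ft²
Wide channel: R ≈ y = 2.17 ft
S = (Q·n / (1.486·A·R^(2/3)))² = (401×0.026 / (1.486×239.6×1.676))² = 0.0003051

0.000305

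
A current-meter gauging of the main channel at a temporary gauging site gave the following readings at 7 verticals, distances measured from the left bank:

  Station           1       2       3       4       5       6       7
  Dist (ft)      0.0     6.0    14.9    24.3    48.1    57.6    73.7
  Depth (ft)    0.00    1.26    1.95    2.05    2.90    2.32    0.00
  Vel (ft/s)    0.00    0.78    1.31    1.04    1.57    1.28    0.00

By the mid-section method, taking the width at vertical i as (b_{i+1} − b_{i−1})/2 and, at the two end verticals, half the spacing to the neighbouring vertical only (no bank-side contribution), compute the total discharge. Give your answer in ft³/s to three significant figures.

180 ft³/s

w_2 = (14.9 − 0.0)/2 = 7.45 ft; q_2 = 0.78 × 1.26 × 7.45 = 7.322 ft³/s
w_3 = (24.3 − 6.0)/2 = 9.15 ft; q_3 = 1.31 × 1.95 × 9.15 = 23.37 ft³/s
w_4 = (48.1 − 14.9)/2 = 16.6 ft; q_4 = 1.04 × 2.05 × 16.6 = 35.39 ft³/s
w_5 = (57.6 − 24.3)/2 = 16.65 ft; q_5 = 1.57 × 2.90 × 16.65 = 75.81 ft³/s
w_6 = (73.7 − 48.1)/2 = 12.8 ft; q_6 = 1.28 × 2.32 × 12.8 = 38.01 ft³/s
Stations 1, 7 contribute zero (depth or velocity is 0).
Q = Σ qᵢ = 179.9 ft³/s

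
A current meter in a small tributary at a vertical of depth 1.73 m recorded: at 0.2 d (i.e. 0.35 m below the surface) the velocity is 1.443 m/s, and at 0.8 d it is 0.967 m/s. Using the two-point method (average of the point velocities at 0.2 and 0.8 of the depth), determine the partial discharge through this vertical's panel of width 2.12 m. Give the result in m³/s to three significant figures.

v̄ = (1.443 + 0.967) / 2 = 1.205 m/s
q = v̄ × d × w = 1.205 × 1.73 × 2.12 = 4.419 m³/s

4.42 m³/s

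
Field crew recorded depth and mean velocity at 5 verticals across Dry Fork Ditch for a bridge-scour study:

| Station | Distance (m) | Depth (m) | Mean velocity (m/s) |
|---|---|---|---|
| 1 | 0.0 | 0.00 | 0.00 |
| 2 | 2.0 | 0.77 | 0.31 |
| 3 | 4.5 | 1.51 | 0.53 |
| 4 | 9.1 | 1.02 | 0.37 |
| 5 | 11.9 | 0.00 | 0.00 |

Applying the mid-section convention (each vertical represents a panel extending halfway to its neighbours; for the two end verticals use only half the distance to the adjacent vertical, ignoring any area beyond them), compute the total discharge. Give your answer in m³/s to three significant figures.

w_2 = (4.5 − 0.0)/2 = 2.25 m; q_2 = 0.31 × 0.77 × 2.25 = 0.5371 m³/s
w_3 = (9.1 − 2.0)/2 = 3.55 m; q_3 = 0.53 × 1.51 × 3.55 = 2.841 m³/s
w_4 = (11.9 − 4.5)/2 = 3.7 m; q_4 = 0.37 × 1.02 × 3.7 = 1.396 m³/s
Stations 1, 5 contribute zero (depth or velocity is 0).
Q = Σ qᵢ = 4.775 m³/s

4.77 m³/s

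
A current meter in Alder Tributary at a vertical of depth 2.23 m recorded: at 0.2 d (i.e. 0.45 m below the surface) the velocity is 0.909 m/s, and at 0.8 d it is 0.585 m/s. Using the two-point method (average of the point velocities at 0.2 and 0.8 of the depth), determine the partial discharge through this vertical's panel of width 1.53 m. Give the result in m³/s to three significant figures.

v̄ = (0.909 + 0.585) / 2 = 0.7470 m/s
q = v̄ × d × w = 0.7470 × 2.23 × 1.53 = 2.549 m³/s

2.55 m³/s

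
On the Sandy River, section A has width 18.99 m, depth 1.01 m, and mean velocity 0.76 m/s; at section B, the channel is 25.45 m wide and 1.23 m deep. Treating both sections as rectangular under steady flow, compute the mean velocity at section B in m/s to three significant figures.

Q = A₁V₁ = (18.99×1.01) × 0.76 = 14.58 m³/s
A₂ = 25.45 × 1.23 = 31.30 m²
V₂ = Q/A₂ = 14.58/31.30 = 0.4657 m/s

0.466 m/s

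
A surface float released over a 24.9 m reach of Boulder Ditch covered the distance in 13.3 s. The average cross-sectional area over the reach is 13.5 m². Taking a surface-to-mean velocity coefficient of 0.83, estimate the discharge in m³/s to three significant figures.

v_surface = L / t̄ = 24.9 / 13.3 = 1.872 m/s
v_mean = 0.83 × 1.872 = 1.554 m/s
Q = A × v_mean = 13.5 × 1.554 = 20.98 m³/s

21.0 m³/s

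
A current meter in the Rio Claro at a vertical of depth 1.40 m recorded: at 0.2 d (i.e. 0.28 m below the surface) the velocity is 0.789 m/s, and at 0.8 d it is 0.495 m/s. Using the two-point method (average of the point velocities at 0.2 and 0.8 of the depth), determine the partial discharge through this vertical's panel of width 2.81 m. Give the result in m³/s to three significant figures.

2.53 m³/s

v̄ = (0.789 + 0.495) / 2 = 0.6420 m/s
q = v̄ × d × w = 0.6420 × 1.40 × 2.81 = 2.526 m³/s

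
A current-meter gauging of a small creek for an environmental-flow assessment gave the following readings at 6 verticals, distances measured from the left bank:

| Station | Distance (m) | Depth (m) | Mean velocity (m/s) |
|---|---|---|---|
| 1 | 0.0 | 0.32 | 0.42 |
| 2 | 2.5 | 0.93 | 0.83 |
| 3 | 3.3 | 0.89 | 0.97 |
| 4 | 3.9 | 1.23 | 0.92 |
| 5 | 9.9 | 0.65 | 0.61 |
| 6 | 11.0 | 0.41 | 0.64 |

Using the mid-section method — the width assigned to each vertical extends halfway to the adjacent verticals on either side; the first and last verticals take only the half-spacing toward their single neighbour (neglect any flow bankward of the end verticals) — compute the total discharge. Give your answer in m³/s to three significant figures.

w_1 = (2.5 − 0.0)/2 = 1.25 m; q_1 = 0.42 × 0.32 × 1.25 = 0.1680 m³/s
w_2 = (3.3 − 0.0)/2 = 1.65 m; q_2 = 0.83 × 0.93 × 1.65 = 1.274 m³/s
w_3 = (3.9 − 2.5)/2 = 0.7 m; q_3 = 0.97 × 0.89 × 0.7 = 0.6043 m³/s
w_4 = (9.9 − 3.3)/2 = 3.3 m; q_4 = 0.92 × 1.23 × 3.3 = 3.734 m³/s
w_5 = (11.0 − 3.9)/2 = 3.55 m; q_5 = 0.61 × 0.65 × 3.55 = 1.408 m³/s
w_6 = (11.0 − 9.9)/2 = 0.55 m; q_6 = 0.64 × 0.41 × 0.55 = 0.1443 m³/s
Q = Σ qᵢ = 7.332 m³/s

7.33 m³/s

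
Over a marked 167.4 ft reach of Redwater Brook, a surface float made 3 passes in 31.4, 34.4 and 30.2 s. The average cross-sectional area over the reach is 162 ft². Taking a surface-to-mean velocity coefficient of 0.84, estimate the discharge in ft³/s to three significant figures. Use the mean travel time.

t̄ = (31.4 + 34.4 + 30.2) / 3 = 32 s
v_surface = L / t̄ = 167.4 / 32 = 5.231 ft/s
v_mean = 0.84 × 5.231 = 4.394 ft/s
Q = A × v_mean = 162 × 4.394 = 711.9 ft³/s

712 ft³/s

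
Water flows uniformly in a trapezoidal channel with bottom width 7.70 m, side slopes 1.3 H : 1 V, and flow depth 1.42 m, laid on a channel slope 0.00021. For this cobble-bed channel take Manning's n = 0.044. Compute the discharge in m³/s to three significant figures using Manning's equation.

4.75 m³/s

A = (b + z·y)·y = (7.70 + 1.3×1.42)×1.42 = 13.56 m²
P = b + 2y√(1+z²) = 7.70 + 2×1.42×√(1+1.3²) = 12.36 m
R = A/P = 13.56/12.36 = 1.097 m
Q = (1/n)·A·R^(2/3)·S^(1/2) = (1/0.044) × 13.56 × 1.097^(2/3) × 0.00021^(1/2) = 4.748 m³/s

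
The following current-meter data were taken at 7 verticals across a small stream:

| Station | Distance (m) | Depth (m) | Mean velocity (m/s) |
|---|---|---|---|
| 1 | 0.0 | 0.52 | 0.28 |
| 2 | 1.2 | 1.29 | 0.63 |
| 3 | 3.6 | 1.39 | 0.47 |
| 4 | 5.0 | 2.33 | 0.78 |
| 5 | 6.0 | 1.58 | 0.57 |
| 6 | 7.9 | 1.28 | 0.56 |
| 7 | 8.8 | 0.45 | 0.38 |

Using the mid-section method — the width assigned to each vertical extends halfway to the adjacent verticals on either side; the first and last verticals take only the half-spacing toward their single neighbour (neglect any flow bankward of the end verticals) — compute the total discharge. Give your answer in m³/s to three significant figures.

w_1 = (1.2 − 0.0)/2 = 0.6 m; q_1 = 0.28 × 0.52 × 0.6 = 0.08736 m³/s
w_2 = (3.6 − 0.0)/2 = 1.8 m; q_2 = 0.63 × 1.29 × 1.8 = 1.463 m³/s
w_3 = (5.0 − 1.2)/2 = 1.9 m; q_3 = 0.47 × 1.39 × 1.9 = 1.241 m³/s
w_4 = (6.0 − 3.6)/2 = 1.2 m; q_4 = 0.78 × 2.33 × 1.2 = 2.181 m³/s
w_5 = (7.9 − 5.0)/2 = 1.45 m; q_5 = 0.57 × 1.58 × 1.45 = 1.306 m³/s
w_6 = (8.8 − 6.0)/2 = 1.4 m; q_6 = 0.56 × 1.28 × 1.4 = 1.004 m³/s
w_7 = (8.8 − 7.9)/2 = 0.45 m; q_7 = 0.38 × 0.45 × 0.45 = 0.07695 m³/s
Q = Σ qᵢ = 7.359 m³/s

7.36 m³/s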